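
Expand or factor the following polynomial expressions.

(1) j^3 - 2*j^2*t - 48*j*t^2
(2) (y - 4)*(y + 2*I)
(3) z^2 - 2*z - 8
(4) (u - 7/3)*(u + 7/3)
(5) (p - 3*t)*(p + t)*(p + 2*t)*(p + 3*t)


(1) = j*(j - 8*t)*(j + 6*t)
(2) = y^2 - 4*y + 2*I*y - 8*I
(3) = (z - 4)*(z + 2)
(4) = u^2 - 49/9
(5) = p^4 + 3*p^3*t - 7*p^2*t^2 - 27*p*t^3 - 18*t^4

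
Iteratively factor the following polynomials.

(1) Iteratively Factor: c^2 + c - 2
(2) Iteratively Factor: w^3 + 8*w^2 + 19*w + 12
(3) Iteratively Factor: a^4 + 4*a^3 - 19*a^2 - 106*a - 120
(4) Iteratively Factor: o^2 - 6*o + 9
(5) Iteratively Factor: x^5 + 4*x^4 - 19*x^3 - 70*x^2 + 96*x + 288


(1) = (c - 1)*(c + 2)
(2) = (w + 1)*(w^2 + 7*w + 12) = (w + 1)*(w + 3)*(w + 4)
(3) = (a + 3)*(a^3 + a^2 - 22*a - 40) = (a - 5)*(a + 3)*(a^2 + 6*a + 8) = (a - 5)*(a + 2)*(a + 3)*(a + 4)
(4) = (o - 3)*(o - 3)
(5) = (x + 2)*(x^4 + 2*x^3 - 23*x^2 - 24*x + 144) = (x + 2)*(x + 4)*(x^3 - 2*x^2 - 15*x + 36) = (x - 3)*(x + 2)*(x + 4)*(x^2 + x - 12) = (x - 3)*(x + 2)*(x + 4)^2*(x - 3)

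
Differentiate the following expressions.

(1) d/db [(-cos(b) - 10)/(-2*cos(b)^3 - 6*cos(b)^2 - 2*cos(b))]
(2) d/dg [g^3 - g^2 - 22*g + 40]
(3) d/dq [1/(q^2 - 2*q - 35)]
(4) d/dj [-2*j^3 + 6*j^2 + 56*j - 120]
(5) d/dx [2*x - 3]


(1) = (123*cos(b) + 33*cos(2*b) + cos(3*b) + 53)*sin(b)/(4*(cos(b)^2 + 3*cos(b) + 1)^2*cos(b)^2)
(2) = 3*g^2 - 2*g - 22
(3) = 2*(1 - q)/(-q^2 + 2*q + 35)^2
(4) = -6*j^2 + 12*j + 56
(5) = 2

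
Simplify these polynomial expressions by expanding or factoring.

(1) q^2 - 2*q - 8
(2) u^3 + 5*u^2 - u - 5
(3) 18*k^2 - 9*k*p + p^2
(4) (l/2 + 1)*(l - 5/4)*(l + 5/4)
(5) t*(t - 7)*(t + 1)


(1) = (q - 4)*(q + 2)
(2) = (u - 1)*(u + 1)*(u + 5)
(3) = (-6*k + p)*(-3*k + p)
(4) = l^3/2 + l^2 - 25*l/32 - 25/16
(5) = t^3 - 6*t^2 - 7*t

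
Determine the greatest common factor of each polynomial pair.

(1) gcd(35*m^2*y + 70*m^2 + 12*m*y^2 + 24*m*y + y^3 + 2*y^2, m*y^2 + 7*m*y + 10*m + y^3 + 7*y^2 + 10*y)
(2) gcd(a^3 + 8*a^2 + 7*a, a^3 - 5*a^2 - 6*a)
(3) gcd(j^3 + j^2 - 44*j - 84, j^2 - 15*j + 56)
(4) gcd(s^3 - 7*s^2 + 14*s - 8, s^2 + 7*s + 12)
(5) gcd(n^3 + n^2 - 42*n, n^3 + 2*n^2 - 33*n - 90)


(1) = y + 2
(2) = gcd(a*(a + 1)*(a + 7), a*(a - 6)*(a + 1)) = a^2 + a
(3) = j - 7
(4) = 1
(5) = n - 6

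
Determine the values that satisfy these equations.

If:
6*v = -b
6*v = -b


Then:
b = -6*v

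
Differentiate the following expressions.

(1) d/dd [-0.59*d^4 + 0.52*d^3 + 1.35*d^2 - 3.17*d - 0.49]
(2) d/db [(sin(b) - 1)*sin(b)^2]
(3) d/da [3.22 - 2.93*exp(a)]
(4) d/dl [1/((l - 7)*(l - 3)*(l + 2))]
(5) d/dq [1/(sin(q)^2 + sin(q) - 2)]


(1) = -2.36*d^3 + 1.56*d^2 + 2.7*d - 3.17
(2) = (3*sin(b) - 2)*sin(b)*cos(b)
(3) = -2.93*exp(a)
(4) = (-(l - 7)*(l - 3) - (l - 7)*(l + 2) - (l - 3)*(l + 2))/((l - 7)^2*(l - 3)^2*(l + 2)^2)
(5) = -(2*sin(q) + 1)*cos(q)/(sin(q)^2 + sin(q) - 2)^2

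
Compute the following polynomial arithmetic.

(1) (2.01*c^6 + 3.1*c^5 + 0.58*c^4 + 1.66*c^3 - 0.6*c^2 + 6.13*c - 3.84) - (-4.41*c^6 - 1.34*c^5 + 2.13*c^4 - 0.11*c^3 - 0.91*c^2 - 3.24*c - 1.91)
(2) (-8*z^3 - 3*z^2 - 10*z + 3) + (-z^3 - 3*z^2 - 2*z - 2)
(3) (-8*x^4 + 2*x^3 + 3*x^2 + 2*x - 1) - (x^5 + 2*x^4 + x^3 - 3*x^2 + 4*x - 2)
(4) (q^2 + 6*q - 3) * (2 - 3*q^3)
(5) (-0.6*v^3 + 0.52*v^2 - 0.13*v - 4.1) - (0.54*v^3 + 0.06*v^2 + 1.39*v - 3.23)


(1) = 6.42*c^6 + 4.44*c^5 - 1.55*c^4 + 1.77*c^3 + 0.31*c^2 + 9.37*c - 1.93
(2) = -9*z^3 - 6*z^2 - 12*z + 1
(3) = -x^5 - 10*x^4 + x^3 + 6*x^2 - 2*x + 1
(4) = -3*q^5 - 18*q^4 + 9*q^3 + 2*q^2 + 12*q - 6
(5) = -1.14*v^3 + 0.46*v^2 - 1.52*v - 0.87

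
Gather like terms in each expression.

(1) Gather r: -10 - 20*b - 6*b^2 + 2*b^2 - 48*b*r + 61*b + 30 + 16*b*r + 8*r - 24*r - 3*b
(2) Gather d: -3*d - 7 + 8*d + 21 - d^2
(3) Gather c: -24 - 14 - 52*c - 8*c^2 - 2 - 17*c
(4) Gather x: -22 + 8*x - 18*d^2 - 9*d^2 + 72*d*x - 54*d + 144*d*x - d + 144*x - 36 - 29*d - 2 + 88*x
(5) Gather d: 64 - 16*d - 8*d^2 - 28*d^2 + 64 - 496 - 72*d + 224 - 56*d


(1) = -4*b^2 + 38*b + r*(-32*b - 16) + 20
(2) = -d^2 + 5*d + 14
(3) = -8*c^2 - 69*c - 40
(4) = -27*d^2 - 84*d + x*(216*d + 240) - 60
(5) = -36*d^2 - 144*d - 144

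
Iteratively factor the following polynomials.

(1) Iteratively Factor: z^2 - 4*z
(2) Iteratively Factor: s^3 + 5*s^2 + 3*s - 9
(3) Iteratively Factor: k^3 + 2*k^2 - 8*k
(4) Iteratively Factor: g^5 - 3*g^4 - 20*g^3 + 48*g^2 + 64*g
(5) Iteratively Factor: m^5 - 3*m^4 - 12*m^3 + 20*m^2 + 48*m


(1) = (z)*(z - 4)
(2) = (s - 1)*(s^2 + 6*s + 9) = (s - 1)*(s + 3)*(s + 3)
(3) = (k + 4)*(k^2 - 2*k) = k*(k + 4)*(k - 2)
(4) = (g - 4)*(g^4 + g^3 - 16*g^2 - 16*g) = g*(g - 4)*(g^3 + g^2 - 16*g - 16) = g*(g - 4)*(g + 4)*(g^2 - 3*g - 4) = g*(g - 4)^2*(g + 4)*(g + 1)
(5) = (m - 3)*(m^4 - 12*m^2 - 16*m) = (m - 3)*(m + 2)*(m^3 - 2*m^2 - 8*m) = (m - 4)*(m - 3)*(m + 2)*(m^2 + 2*m) = (m - 4)*(m - 3)*(m + 2)^2*(m)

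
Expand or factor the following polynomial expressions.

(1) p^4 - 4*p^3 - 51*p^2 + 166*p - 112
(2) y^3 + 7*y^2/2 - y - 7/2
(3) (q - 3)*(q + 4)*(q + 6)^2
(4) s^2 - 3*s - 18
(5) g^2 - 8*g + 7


(1) = (p - 8)*(p - 2)*(p - 1)*(p + 7)
(2) = (y - 1)*(y + 1)*(y + 7/2)
(3) = q^4 + 13*q^3 + 36*q^2 - 108*q - 432
(4) = (s - 6)*(s + 3)
(5) = (g - 7)*(g - 1)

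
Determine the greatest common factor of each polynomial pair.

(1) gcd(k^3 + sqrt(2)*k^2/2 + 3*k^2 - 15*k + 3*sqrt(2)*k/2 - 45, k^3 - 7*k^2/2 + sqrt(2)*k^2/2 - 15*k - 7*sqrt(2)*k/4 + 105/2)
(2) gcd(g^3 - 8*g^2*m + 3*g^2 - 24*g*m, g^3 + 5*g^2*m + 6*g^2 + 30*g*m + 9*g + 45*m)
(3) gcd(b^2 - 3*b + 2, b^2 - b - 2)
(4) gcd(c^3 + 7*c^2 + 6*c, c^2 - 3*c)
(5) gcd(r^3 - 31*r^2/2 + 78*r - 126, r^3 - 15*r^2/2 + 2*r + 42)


(1) = gcd((k + 3)*(k - 5*sqrt(2)/2)*(k + 3*sqrt(2)), (k - 7/2)*(k - 5*sqrt(2)/2)*(k + 3*sqrt(2))) = k^2 + sqrt(2)*k/2 - 15
(2) = gcd(g*(g + 3)*(g - 8*m), (g + 3)^2*(g + 5*m)) = g + 3
(3) = b - 2
(4) = gcd(c*(c + 1)*(c + 6), c*(c - 3)) = c
(5) = r^2 - 19*r/2 + 21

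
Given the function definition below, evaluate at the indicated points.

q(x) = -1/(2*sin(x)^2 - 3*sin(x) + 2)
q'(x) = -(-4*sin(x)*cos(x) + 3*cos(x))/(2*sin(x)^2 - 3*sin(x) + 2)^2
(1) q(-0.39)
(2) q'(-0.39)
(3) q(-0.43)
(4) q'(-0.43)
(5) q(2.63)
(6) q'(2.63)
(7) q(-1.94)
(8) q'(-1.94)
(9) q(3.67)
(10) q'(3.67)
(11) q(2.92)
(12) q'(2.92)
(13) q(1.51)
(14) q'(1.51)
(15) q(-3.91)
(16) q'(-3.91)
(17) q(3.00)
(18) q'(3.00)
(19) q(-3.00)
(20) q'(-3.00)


(1) = -0.29
(2) = -0.36
(3) = -0.28
(4) = -0.33
(5) = -0.99
(6) = 0.89
(7) = -0.15
(8) = 0.06
(9) = -0.25
(10) = 0.27
(11) = -0.70
(12) = 1.00
(13) = -1.00
(14) = 0.06
(15) = -1.14
(16) = 0.20
(17) = -0.62
(18) = 0.92
(19) = -0.41
(20) = 0.58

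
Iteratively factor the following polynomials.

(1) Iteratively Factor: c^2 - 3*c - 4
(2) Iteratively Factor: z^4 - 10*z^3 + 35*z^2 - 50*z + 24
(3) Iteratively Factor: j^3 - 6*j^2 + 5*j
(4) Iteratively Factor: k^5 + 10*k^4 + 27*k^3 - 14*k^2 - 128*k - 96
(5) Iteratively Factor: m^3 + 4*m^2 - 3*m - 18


(1) = (c + 1)*(c - 4)
(2) = (z - 2)*(z^3 - 8*z^2 + 19*z - 12) = (z - 3)*(z - 2)*(z^2 - 5*z + 4) = (z - 4)*(z - 3)*(z - 2)*(z - 1)
(3) = (j)*(j^2 - 6*j + 5) = j*(j - 5)*(j - 1)
(4) = (k + 4)*(k^4 + 6*k^3 + 3*k^2 - 26*k - 24) = (k + 1)*(k + 4)*(k^3 + 5*k^2 - 2*k - 24) = (k + 1)*(k + 3)*(k + 4)*(k^2 + 2*k - 8) = (k - 2)*(k + 1)*(k + 3)*(k + 4)*(k + 4)
(5) = (m - 2)*(m^2 + 6*m + 9) = (m - 2)*(m + 3)*(m + 3)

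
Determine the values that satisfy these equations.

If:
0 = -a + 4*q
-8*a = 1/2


Then:
a = -1/16
q = -1/64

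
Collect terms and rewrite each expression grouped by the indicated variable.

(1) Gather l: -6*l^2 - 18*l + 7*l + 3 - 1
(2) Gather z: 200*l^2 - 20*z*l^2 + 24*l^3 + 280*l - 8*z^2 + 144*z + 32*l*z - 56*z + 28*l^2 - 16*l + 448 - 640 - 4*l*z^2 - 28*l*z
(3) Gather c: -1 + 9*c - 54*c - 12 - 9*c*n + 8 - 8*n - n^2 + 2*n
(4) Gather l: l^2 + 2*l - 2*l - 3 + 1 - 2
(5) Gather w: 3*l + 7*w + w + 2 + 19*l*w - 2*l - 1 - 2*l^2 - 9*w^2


(1) = -6*l^2 - 11*l + 2
(2) = 24*l^3 + 228*l^2 + 264*l + z^2*(-4*l - 8) + z*(-20*l^2 + 4*l + 88) - 192
(3) = c*(-9*n - 45) - n^2 - 6*n - 5
(4) = l^2 - 4
(5) = -2*l^2 + l - 9*w^2 + w*(19*l + 8) + 1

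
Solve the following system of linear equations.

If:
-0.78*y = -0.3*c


Then:
c = 2.6*y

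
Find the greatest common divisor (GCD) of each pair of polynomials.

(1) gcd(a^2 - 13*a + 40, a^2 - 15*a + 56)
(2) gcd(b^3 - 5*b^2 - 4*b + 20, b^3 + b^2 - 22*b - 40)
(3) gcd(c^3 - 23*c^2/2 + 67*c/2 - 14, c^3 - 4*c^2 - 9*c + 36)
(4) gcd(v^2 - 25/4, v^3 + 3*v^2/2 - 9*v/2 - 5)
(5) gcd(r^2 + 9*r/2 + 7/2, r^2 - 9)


(1) = a - 8
(2) = b^2 - 3*b - 10
(3) = gcd((c - 7)*(c - 4)*(c - 1/2), (c - 4)*(c - 3)*(c + 3)) = c - 4
(4) = gcd((v - 5/2)*(v + 5/2), (v - 2)*(v + 1)*(v + 5/2)) = v + 5/2
(5) = gcd((r + 1)*(r + 7/2), (r - 3)*(r + 3)) = 1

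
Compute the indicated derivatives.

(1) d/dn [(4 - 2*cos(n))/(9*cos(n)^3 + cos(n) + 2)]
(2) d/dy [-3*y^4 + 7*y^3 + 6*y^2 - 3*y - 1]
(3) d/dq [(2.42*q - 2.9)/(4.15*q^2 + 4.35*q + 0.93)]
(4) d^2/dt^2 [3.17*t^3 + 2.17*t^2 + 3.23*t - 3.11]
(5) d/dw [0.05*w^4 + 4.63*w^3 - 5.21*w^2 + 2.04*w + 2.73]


(1) = 2*(-27*cos(n)/2 + 27*cos(2*n) - 9*cos(3*n)/2 + 31)*sin(n)/(9*cos(n)^3 + cos(n) + 2)^2
(2) = -12*y^3 + 21*y^2 + 12*y - 3
(3) = (-10.043*q^2 + 24.07*q + 14.8656)/(17.2225*q^4 + 36.105*q^3 + 26.6415*q^2 + 8.091*q + 0.8649)
(4) = 19.02*t + 4.34
(5) = 0.2*w^3 + 13.89*w^2 - 10.42*w + 2.04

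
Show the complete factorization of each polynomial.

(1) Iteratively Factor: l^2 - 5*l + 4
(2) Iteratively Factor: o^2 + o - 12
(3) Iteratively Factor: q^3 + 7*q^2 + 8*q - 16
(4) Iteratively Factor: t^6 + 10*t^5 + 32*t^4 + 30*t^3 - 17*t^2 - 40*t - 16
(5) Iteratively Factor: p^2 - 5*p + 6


(1) = (l - 4)*(l - 1)
(2) = (o - 3)*(o + 4)
(3) = (q + 4)*(q^2 + 3*q - 4) = (q - 1)*(q + 4)*(q + 4)
(4) = (t + 4)*(t^5 + 6*t^4 + 8*t^3 - 2*t^2 - 9*t - 4) = (t + 1)*(t + 4)*(t^4 + 5*t^3 + 3*t^2 - 5*t - 4) = (t + 1)^2*(t + 4)*(t^3 + 4*t^2 - t - 4) = (t - 1)*(t + 1)^2*(t + 4)*(t^2 + 5*t + 4) = (t - 1)*(t + 1)^2*(t + 4)^2*(t + 1)
(5) = (p - 2)*(p - 3)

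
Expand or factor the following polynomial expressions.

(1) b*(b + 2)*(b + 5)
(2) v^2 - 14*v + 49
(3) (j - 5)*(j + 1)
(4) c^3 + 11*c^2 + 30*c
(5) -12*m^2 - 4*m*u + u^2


(1) = b^3 + 7*b^2 + 10*b
(2) = (v - 7)^2
(3) = j^2 - 4*j - 5
(4) = c*(c + 5)*(c + 6)
(5) = (-6*m + u)*(2*m + u)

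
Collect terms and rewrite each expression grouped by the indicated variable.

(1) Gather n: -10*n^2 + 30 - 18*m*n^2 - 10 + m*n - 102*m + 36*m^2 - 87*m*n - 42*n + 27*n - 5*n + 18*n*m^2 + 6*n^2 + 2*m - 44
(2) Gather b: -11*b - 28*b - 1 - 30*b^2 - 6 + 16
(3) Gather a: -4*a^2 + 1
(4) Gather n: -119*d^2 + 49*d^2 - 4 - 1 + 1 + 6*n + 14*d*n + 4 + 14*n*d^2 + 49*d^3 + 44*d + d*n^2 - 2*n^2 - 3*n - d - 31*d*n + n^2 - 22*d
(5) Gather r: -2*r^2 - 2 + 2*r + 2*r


(1) = 36*m^2 - 100*m + n^2*(-18*m - 4) + n*(18*m^2 - 86*m - 20) - 24
(2) = -30*b^2 - 39*b + 9
(3) = 1 - 4*a^2
(4) = 49*d^3 - 70*d^2 + 21*d + n^2*(d - 1) + n*(14*d^2 - 17*d + 3)
(5) = -2*r^2 + 4*r - 2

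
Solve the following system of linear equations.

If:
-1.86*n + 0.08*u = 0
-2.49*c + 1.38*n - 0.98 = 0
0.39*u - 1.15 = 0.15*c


Then:
c = -0.33
n = 0.12
u = 2.82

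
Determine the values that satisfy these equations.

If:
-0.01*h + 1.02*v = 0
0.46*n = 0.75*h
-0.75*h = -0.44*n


Then:
h = 0.00
n = 0.00
v = 0.00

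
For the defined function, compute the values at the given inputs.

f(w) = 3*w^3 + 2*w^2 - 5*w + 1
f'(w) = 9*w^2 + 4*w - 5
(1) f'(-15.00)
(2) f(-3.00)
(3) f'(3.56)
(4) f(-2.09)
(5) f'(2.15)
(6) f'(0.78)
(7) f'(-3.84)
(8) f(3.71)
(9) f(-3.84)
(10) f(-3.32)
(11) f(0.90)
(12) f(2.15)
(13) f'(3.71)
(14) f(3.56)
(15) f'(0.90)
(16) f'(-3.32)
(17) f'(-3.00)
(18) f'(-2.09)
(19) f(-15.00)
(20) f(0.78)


(1) = 1960.00
(2) = -47.00
(3) = 123.30
(4) = -7.20
(5) = 45.20
(6) = 3.60
(7) = 112.35
(8) = 163.17
(9) = -120.18
(10) = -70.14
(11) = 0.31
(12) = 29.31
(13) = 133.72
(14) = 143.90
(15) = 5.89
(16) = 80.92
(17) = 64.00
(18) = 25.95
(19) = -9599.00
(20) = -0.26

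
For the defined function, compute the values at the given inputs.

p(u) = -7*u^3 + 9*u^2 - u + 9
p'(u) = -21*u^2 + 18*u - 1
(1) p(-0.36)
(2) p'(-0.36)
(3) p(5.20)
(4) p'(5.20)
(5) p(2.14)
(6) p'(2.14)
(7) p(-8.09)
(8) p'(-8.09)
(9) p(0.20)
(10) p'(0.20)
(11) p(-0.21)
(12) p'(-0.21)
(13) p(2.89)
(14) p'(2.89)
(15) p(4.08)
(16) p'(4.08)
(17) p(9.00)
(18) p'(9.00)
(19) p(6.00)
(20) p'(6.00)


(1) = 10.85
(2) = -10.20
(3) = -737.10
(4) = -475.24
(5) = -20.53
(6) = -58.65
(7) = 4312.45
(8) = -1521.03
(9) = 9.10
(10) = 1.76
(11) = 9.67
(12) = -5.71
(13) = -87.68
(14) = -124.37
(15) = -320.68
(16) = -277.13
(17) = -4374.00
(18) = -1540.00
(19) = -1185.00
(20) = -649.00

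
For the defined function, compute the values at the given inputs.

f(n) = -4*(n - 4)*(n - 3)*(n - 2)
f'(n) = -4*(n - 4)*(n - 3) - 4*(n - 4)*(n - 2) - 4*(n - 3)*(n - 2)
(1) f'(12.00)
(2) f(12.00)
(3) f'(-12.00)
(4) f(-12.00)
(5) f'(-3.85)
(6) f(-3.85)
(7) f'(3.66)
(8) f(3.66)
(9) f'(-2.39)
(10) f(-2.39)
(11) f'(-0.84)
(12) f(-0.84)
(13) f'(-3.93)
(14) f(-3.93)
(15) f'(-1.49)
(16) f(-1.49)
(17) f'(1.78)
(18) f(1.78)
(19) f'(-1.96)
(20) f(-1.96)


(1) = -968.00
(2) = -2880.00
(3) = -2696.00
(4) = 13440.00
(5) = -559.07
(6) = 1258.28
(7) = -1.23
(8) = 1.49
(9) = -344.63
(10) = 604.80
(11) = -172.95
(12) = 211.13
(13) = -572.30
(14) = 1303.53
(15) = -237.92
(16) = 344.12
(17) = -13.86
(18) = 2.38
(19) = -291.22
(20) = 468.26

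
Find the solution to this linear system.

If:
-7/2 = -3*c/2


Then:
c = 7/3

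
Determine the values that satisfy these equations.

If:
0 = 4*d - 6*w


Then:
d = 3*w/2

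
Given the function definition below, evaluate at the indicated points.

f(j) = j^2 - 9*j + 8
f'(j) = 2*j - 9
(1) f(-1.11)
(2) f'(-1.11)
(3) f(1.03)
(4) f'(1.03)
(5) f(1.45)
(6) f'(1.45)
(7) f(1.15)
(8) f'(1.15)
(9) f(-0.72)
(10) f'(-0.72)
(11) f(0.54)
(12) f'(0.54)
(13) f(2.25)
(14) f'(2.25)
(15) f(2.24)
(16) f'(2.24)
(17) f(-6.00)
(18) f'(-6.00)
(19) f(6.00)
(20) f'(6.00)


(1) = 19.22
(2) = -11.22
(3) = -0.21
(4) = -6.94
(5) = -2.95
(6) = -6.10
(7) = -1.03
(8) = -6.70
(9) = 15.00
(10) = -10.44
(11) = 3.43
(12) = -7.92
(13) = -7.19
(14) = -4.50
(15) = -7.14
(16) = -4.52
(17) = 98.00
(18) = -21.00
(19) = -10.00
(20) = 3.00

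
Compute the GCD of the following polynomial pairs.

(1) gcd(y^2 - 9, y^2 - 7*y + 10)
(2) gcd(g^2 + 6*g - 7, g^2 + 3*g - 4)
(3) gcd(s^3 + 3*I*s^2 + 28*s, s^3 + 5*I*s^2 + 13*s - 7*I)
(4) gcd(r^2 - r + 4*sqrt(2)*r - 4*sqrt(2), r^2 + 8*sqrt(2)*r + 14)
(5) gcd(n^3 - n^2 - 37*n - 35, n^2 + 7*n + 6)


(1) = gcd((y - 3)*(y + 3), (y - 5)*(y - 2)) = 1
(2) = g - 1
(3) = gcd(s*(s - 4*I)*(s + 7*I), (s - I)^2*(s + 7*I)) = s + 7*I
(4) = gcd((r - 1)*(r + 4*sqrt(2)), (r + sqrt(2))*(r + 7*sqrt(2))) = 1
(5) = n + 1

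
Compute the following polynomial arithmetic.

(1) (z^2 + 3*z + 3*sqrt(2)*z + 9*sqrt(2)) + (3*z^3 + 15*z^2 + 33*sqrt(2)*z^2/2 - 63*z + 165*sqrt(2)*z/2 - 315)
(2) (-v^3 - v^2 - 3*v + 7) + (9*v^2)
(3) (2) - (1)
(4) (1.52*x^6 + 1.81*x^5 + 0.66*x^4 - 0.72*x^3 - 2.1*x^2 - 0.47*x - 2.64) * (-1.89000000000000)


(1) = 3*z^3 + 16*z^2 + 33*sqrt(2)*z^2/2 - 60*z + 171*sqrt(2)*z/2 - 315 + 9*sqrt(2)
(2) = -v^3 + 8*v^2 - 3*v + 7
(3) = 1
(4) = -2.8728*x^6 - 3.4209*x^5 - 1.2474*x^4 + 1.3608*x^3 + 3.969*x^2 + 0.8883*x + 4.9896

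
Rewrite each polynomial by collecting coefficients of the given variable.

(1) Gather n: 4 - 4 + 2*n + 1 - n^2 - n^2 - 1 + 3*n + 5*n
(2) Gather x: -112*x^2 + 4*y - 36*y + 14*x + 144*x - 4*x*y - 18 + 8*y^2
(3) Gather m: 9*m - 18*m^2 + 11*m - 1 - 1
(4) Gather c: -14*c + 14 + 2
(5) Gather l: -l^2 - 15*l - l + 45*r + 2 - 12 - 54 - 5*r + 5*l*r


(1) = -2*n^2 + 10*n
(2) = -112*x^2 + x*(158 - 4*y) + 8*y^2 - 32*y - 18
(3) = -18*m^2 + 20*m - 2
(4) = 16 - 14*c
(5) = -l^2 + l*(5*r - 16) + 40*r - 64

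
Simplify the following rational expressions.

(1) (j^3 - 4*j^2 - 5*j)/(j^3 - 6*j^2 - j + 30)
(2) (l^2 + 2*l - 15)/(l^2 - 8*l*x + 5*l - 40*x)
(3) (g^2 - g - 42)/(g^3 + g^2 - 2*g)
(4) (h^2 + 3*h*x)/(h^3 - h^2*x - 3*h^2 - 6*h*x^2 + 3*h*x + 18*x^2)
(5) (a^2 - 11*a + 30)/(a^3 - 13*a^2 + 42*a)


(1) = (j^2 + j)/(j^2 - j - 6)
(2) = (3 - l)/(-l + 8*x)
(3) = (g^2 - g - 42)/(g^3 + g^2 - 2*g)
(4) = (-h^2 - 3*h*x)/(-h^3 + h^2*x + 3*h^2 + 6*h*x^2 - 3*h*x - 18*x^2)
(5) = (a - 5)/(a^2 - 7*a)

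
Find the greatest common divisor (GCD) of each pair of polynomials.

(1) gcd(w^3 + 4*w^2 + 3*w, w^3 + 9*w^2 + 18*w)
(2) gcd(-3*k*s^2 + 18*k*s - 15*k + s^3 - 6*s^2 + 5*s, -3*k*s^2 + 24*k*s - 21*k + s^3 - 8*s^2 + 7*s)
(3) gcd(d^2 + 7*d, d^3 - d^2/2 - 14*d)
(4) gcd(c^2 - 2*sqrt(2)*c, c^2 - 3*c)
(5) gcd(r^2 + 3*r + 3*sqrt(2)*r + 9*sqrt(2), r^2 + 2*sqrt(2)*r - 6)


(1) = w^2 + 3*w
(2) = gcd((-3*k + s)*(s - 5)*(s - 1), (-3*k + s)*(s - 7)*(s - 1)) = -3*k*s + 3*k + s^2 - s
(3) = gcd(d*(d + 7), d*(d - 4)*(d + 7/2)) = d
(4) = gcd(c*(c - 2*sqrt(2)), c*(c - 3)) = c
(5) = r + 3*sqrt(2)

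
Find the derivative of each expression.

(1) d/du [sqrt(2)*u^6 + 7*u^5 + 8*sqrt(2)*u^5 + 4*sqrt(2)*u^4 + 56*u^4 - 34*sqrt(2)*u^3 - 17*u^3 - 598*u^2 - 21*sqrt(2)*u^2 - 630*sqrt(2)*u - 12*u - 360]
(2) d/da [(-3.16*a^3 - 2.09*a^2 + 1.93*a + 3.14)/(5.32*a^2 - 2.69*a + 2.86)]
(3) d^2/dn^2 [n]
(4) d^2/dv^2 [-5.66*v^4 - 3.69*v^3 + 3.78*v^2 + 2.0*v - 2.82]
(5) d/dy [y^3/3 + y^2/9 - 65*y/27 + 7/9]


(1) = 6*sqrt(2)*u^5 + 35*u^4 + 40*sqrt(2)*u^4 + 16*sqrt(2)*u^3 + 224*u^3 - 102*sqrt(2)*u^2 - 51*u^2 - 1196*u - 42*sqrt(2)*u - 630*sqrt(2) - 12
(2) = (-16.8112*a^4 + 17.0008*a^3 - 31.7583*a^2 - 45.3644*a + 13.9664)/(28.3024*a^4 - 28.6216*a^3 + 37.6665*a^2 - 15.3868*a + 8.1796)
(3) = 0
(4) = -67.92*v^2 - 22.14*v + 7.56
(5) = y^2 + 2*y/9 - 65/27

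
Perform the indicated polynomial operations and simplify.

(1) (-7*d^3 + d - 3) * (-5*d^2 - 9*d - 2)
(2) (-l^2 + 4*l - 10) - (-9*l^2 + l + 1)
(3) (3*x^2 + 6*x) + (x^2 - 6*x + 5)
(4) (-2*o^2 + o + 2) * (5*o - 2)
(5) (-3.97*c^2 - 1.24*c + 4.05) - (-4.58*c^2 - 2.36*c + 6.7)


(1) = 35*d^5 + 63*d^4 + 9*d^3 + 6*d^2 + 25*d + 6
(2) = 8*l^2 + 3*l - 11
(3) = 4*x^2 + 5
(4) = -10*o^3 + 9*o^2 + 8*o - 4
(5) = 0.61*c^2 + 1.12*c - 2.65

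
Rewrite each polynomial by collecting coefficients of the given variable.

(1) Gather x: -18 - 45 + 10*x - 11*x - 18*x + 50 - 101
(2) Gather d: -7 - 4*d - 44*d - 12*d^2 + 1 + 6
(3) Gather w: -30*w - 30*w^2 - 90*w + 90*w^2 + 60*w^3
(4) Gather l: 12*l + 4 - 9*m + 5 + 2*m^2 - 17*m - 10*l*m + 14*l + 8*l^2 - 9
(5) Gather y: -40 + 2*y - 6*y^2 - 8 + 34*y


(1) = -19*x - 114
(2) = -12*d^2 - 48*d
(3) = 60*w^3 + 60*w^2 - 120*w
(4) = 8*l^2 + l*(26 - 10*m) + 2*m^2 - 26*m
(5) = -6*y^2 + 36*y - 48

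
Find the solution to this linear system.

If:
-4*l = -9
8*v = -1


Then:
l = 9/4
v = -1/8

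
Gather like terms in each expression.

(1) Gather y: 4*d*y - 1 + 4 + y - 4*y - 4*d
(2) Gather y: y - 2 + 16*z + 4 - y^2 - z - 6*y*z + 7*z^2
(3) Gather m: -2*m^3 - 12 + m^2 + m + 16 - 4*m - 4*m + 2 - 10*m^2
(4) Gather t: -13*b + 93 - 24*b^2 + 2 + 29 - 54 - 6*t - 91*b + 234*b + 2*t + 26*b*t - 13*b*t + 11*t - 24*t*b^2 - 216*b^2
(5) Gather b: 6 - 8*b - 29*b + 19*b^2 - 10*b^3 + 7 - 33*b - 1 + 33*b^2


(1) = -4*d + y*(4*d - 3) + 3
(2) = -y^2 + y*(1 - 6*z) + 7*z^2 + 15*z + 2
(3) = -2*m^3 - 9*m^2 - 7*m + 6
(4) = -240*b^2 + 130*b + t*(-24*b^2 + 13*b + 7) + 70
(5) = -10*b^3 + 52*b^2 - 70*b + 12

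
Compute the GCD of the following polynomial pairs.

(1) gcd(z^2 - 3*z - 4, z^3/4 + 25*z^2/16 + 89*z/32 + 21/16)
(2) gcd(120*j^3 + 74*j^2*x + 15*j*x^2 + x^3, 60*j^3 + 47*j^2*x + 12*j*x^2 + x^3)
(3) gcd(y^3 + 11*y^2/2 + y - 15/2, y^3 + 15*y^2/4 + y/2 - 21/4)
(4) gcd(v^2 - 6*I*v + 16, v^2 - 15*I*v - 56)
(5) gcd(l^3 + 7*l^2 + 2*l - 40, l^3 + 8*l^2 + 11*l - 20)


(1) = gcd((z - 4)*(z + 1), (z/4 + 1/2)*(z + 3/4)*(z + 7/2)) = 1
(2) = gcd((4*j + x)*(5*j + x)*(6*j + x), (3*j + x)*(4*j + x)*(5*j + x)) = 20*j^2 + 9*j*x + x^2
(3) = y - 1
(4) = gcd((v - 8*I)*(v + 2*I), (v - 8*I)*(v - 7*I)) = v - 8*I
(5) = l^2 + 9*l + 20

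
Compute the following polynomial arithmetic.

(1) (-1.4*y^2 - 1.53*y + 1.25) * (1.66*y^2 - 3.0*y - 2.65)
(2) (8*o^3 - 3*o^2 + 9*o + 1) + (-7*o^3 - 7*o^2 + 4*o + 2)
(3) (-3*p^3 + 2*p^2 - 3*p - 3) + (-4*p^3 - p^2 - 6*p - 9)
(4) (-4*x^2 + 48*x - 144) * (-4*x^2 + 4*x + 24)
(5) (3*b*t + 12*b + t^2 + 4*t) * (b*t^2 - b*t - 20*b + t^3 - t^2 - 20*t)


(1) = -2.324*y^4 + 1.6602*y^3 + 10.375*y^2 + 0.3045*y - 3.3125
(2) = o^3 - 10*o^2 + 13*o + 3
(3) = -7*p^3 + p^2 - 9*p - 12
(4) = 16*x^4 - 208*x^3 + 672*x^2 + 576*x - 3456
(5) = 3*b^2*t^3 + 9*b^2*t^2 - 72*b^2*t - 240*b^2 + 4*b*t^4 + 12*b*t^3 - 96*b*t^2 - 320*b*t + t^5 + 3*t^4 - 24*t^3 - 80*t^2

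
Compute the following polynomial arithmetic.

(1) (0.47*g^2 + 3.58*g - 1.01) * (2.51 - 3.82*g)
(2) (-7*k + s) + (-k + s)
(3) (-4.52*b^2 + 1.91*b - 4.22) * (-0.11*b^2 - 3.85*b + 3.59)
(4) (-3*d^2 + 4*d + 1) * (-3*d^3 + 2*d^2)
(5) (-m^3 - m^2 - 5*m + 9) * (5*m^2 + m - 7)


(1) = -1.7954*g^3 - 12.4959*g^2 + 12.844*g - 2.5351
(2) = -8*k + 2*s
(3) = 0.4972*b^4 + 17.1919*b^3 - 23.1161*b^2 + 23.1039*b - 15.1498
(4) = 9*d^5 - 18*d^4 + 5*d^3 + 2*d^2
(5) = -5*m^5 - 6*m^4 - 19*m^3 + 47*m^2 + 44*m - 63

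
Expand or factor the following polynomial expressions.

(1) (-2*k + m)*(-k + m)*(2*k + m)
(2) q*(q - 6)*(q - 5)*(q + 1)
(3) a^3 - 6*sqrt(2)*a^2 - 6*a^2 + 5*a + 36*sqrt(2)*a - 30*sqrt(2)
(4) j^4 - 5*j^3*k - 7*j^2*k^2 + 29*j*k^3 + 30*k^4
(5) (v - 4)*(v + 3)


(1) = 4*k^3 - 4*k^2*m - k*m^2 + m^3
(2) = q^4 - 10*q^3 + 19*q^2 + 30*q
(3) = (a - 5)*(a - 1)*(a - 6*sqrt(2))
(4) = (j - 5*k)*(j - 3*k)*(j + k)*(j + 2*k)
(5) = v^2 - v - 12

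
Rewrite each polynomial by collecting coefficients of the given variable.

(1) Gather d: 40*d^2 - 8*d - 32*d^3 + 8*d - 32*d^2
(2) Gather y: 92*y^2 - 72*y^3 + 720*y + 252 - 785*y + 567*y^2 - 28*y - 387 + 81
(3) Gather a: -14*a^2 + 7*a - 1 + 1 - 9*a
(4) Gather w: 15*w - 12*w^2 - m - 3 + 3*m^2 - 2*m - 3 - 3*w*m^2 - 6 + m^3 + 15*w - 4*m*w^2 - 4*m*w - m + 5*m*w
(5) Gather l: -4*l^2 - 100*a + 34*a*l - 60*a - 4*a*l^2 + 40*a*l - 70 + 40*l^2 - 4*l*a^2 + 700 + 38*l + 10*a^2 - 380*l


(1) = -32*d^3 + 8*d^2
(2) = -72*y^3 + 659*y^2 - 93*y - 54
(3) = -14*a^2 - 2*a
(4) = m^3 + 3*m^2 - 4*m + w^2*(-4*m - 12) + w*(-3*m^2 + m + 30) - 12
(5) = 10*a^2 - 160*a + l^2*(36 - 4*a) + l*(-4*a^2 + 74*a - 342) + 630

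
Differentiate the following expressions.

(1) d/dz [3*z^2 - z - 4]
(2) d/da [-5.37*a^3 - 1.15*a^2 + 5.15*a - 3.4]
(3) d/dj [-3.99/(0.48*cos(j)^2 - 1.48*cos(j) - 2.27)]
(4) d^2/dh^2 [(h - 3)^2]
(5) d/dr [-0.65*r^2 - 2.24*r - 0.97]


(1) = 6*z - 1
(2) = -16.11*a^2 - 2.3*a + 5.15
(3) = (5.9052 - 3.8304*cos(j))*sin(j)/(-0.48*cos(j)^2 + 1.48*cos(j) + 2.27)^2
(4) = 2
(5) = -1.3*r - 2.24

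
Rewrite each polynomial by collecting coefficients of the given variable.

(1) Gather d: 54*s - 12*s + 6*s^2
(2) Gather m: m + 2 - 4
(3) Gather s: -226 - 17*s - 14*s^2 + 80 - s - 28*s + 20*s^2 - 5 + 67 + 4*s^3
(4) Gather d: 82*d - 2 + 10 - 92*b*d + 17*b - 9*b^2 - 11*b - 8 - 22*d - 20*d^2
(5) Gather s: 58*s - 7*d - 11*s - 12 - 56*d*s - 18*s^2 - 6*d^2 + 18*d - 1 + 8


(1) = 6*s^2 + 42*s
(2) = m - 2
(3) = 4*s^3 + 6*s^2 - 46*s - 84
(4) = -9*b^2 + 6*b - 20*d^2 + d*(60 - 92*b)
(5) = -6*d^2 + 11*d - 18*s^2 + s*(47 - 56*d) - 5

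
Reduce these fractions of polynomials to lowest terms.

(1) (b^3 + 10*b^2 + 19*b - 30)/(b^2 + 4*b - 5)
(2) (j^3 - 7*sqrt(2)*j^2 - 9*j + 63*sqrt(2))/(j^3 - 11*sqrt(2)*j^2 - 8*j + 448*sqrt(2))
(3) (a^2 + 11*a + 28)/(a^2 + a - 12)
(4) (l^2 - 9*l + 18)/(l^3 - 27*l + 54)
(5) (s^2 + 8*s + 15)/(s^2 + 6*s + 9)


(1) = b + 6
(2) = (j^2 - 9)/(j^2 - 4*sqrt(2)*j - 64)
(3) = (a + 7)/(a - 3)
(4) = (l - 6)/(l^2 + 3*l - 18)
(5) = (s + 5)/(s + 3)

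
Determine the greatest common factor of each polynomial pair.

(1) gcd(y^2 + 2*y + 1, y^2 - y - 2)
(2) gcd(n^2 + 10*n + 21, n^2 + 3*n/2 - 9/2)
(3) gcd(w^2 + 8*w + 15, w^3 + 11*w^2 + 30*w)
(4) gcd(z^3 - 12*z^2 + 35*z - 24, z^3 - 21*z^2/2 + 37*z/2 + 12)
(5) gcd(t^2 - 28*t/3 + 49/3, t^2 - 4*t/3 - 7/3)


(1) = y + 1
(2) = gcd((n + 3)*(n + 7), (n - 3/2)*(n + 3)) = n + 3
(3) = gcd((w + 3)*(w + 5), w*(w + 5)*(w + 6)) = w + 5
(4) = z^2 - 11*z + 24
(5) = gcd((t - 7)*(t - 7/3), (t - 7/3)*(t + 1)) = t - 7/3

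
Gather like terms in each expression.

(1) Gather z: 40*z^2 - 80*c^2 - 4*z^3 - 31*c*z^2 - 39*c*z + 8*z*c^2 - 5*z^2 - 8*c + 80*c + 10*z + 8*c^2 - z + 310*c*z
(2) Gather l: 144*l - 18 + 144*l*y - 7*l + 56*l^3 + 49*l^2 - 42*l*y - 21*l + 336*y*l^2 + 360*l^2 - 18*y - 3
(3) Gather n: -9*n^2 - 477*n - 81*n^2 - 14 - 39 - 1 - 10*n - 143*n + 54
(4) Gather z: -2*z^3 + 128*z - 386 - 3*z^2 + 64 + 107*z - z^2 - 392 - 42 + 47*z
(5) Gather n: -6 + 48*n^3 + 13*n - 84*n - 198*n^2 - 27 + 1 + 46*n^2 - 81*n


(1) = -72*c^2 + 72*c - 4*z^3 + z^2*(35 - 31*c) + z*(8*c^2 + 271*c + 9)
(2) = 56*l^3 + l^2*(336*y + 409) + l*(102*y + 116) - 18*y - 21
(3) = -90*n^2 - 630*n
(4) = -2*z^3 - 4*z^2 + 282*z - 756
(5) = 48*n^3 - 152*n^2 - 152*n - 32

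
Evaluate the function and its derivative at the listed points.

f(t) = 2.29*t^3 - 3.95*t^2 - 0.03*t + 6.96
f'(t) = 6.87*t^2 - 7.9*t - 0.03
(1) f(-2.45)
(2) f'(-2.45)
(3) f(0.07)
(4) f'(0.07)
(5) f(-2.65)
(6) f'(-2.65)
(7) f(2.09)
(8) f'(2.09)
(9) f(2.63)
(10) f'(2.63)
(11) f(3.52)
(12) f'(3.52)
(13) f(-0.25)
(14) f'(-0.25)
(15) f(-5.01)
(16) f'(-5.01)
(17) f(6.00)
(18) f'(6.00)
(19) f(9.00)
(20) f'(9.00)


(1) = -50.35
(2) = 60.56
(3) = 6.94
(4) = -0.55
(5) = -63.32
(6) = 69.15
(7) = 10.55
(8) = 13.47
(9) = 21.22
(10) = 26.71
(11) = 57.79
(12) = 57.28
(13) = 6.68
(14) = 2.37
(15) = -380.01
(16) = 211.99
(17) = 359.22
(18) = 199.89
(19) = 1356.15
(20) = 485.34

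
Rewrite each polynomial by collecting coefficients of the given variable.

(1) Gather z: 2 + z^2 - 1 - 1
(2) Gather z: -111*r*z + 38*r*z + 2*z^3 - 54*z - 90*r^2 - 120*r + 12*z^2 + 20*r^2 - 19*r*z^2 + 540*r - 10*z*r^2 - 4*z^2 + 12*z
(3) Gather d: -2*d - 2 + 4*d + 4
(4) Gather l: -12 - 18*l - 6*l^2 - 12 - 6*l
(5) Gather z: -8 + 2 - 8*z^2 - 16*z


(1) = z^2
(2) = -70*r^2 + 420*r + 2*z^3 + z^2*(8 - 19*r) + z*(-10*r^2 - 73*r - 42)
(3) = 2*d + 2
(4) = -6*l^2 - 24*l - 24
(5) = -8*z^2 - 16*z - 6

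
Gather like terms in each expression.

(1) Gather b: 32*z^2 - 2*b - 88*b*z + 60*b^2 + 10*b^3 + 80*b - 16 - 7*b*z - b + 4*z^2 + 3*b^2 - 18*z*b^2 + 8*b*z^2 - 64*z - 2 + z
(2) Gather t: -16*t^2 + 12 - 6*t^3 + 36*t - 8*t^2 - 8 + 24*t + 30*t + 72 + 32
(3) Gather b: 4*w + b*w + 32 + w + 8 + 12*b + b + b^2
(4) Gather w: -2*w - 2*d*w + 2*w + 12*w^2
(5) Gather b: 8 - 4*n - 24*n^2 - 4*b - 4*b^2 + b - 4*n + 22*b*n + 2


(1) = 10*b^3 + b^2*(63 - 18*z) + b*(8*z^2 - 95*z + 77) + 36*z^2 - 63*z - 18
(2) = -6*t^3 - 24*t^2 + 90*t + 108
(3) = b^2 + b*(w + 13) + 5*w + 40
(4) = -2*d*w + 12*w^2
(5) = -4*b^2 + b*(22*n - 3) - 24*n^2 - 8*n + 10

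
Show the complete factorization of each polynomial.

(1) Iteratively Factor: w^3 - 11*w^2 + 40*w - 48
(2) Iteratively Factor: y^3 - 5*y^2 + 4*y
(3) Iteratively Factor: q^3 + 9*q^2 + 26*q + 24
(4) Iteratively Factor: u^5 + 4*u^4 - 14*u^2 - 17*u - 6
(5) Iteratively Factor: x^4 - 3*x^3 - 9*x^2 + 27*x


(1) = (w - 4)*(w^2 - 7*w + 12) = (w - 4)^2*(w - 3)
(2) = (y - 4)*(y^2 - y) = y*(y - 4)*(y - 1)
(3) = (q + 4)*(q^2 + 5*q + 6) = (q + 3)*(q + 4)*(q + 2)
(4) = (u + 1)*(u^4 + 3*u^3 - 3*u^2 - 11*u - 6) = (u - 2)*(u + 1)*(u^3 + 5*u^2 + 7*u + 3) = (u - 2)*(u + 1)^2*(u^2 + 4*u + 3) = (u - 2)*(u + 1)^3*(u + 3)
(5) = (x)*(x^3 - 3*x^2 - 9*x + 27) = x*(x - 3)*(x^2 - 9) = x*(x - 3)^2*(x + 3)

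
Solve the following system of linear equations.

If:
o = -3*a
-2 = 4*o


Then:
a = 1/6
o = -1/2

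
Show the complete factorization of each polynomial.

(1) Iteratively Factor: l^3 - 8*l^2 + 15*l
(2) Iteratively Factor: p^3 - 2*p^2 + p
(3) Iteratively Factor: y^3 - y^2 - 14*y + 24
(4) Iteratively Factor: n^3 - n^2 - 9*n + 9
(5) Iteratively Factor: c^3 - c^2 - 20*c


(1) = (l)*(l^2 - 8*l + 15) = l*(l - 5)*(l - 3)
(2) = (p - 1)*(p^2 - p) = p*(p - 1)*(p - 1)
(3) = (y - 2)*(y^2 + y - 12) = (y - 2)*(y + 4)*(y - 3)
(4) = (n - 1)*(n^2 - 9) = (n - 1)*(n + 3)*(n - 3)
(5) = (c - 5)*(c^2 + 4*c) = c*(c - 5)*(c + 4)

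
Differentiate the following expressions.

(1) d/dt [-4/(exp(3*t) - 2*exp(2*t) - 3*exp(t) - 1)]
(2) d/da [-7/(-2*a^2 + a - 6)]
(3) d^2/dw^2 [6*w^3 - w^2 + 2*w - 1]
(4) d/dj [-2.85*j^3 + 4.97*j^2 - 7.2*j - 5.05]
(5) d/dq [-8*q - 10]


(1) = (12*exp(2*t) - 16*exp(t) - 12)*exp(t)/(-exp(3*t) + 2*exp(2*t) + 3*exp(t) + 1)^2
(2) = 7*(1 - 4*a)/(2*a^2 - a + 6)^2
(3) = 36*w - 2
(4) = -8.55*j^2 + 9.94*j - 7.2
(5) = -8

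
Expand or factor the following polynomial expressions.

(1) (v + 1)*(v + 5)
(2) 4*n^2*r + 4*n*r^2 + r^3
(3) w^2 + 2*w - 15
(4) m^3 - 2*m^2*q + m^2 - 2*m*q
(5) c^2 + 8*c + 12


(1) = v^2 + 6*v + 5
(2) = r*(2*n + r)^2
(3) = (w - 3)*(w + 5)
(4) = m*(m + 1)*(m - 2*q)
(5) = (c + 2)*(c + 6)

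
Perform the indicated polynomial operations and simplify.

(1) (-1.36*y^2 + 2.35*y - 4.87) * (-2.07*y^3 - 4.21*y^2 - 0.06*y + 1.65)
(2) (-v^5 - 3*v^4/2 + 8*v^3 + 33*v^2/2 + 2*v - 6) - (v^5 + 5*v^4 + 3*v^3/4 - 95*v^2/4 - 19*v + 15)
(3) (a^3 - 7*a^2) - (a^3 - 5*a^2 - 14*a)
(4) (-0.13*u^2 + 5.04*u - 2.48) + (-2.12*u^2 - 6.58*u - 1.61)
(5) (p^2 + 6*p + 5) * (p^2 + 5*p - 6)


(1) = 2.8152*y^5 + 0.8611*y^4 + 0.269*y^3 + 18.1177*y^2 + 4.1697*y - 8.0355
(2) = -2*v^5 - 13*v^4/2 + 29*v^3/4 + 161*v^2/4 + 21*v - 21
(3) = -2*a^2 + 14*a
(4) = -2.25*u^2 - 1.54*u - 4.09
(5) = p^4 + 11*p^3 + 29*p^2 - 11*p - 30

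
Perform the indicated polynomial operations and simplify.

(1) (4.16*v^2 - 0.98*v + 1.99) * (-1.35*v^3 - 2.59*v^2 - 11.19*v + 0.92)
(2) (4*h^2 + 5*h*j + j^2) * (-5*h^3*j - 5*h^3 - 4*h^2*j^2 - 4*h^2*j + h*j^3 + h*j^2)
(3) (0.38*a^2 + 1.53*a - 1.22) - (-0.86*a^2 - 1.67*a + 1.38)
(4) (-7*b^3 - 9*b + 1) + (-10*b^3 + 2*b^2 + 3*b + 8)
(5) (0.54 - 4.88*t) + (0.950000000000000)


(1) = -5.616*v^5 - 9.4514*v^4 - 46.6987*v^3 + 9.6393*v^2 - 23.1697*v + 1.8308
(2) = -20*h^5*j - 20*h^5 - 41*h^4*j^2 - 41*h^4*j - 21*h^3*j^3 - 21*h^3*j^2 + h^2*j^4 + h^2*j^3 + h*j^5 + h*j^4
(3) = 1.24*a^2 + 3.2*a - 2.6
(4) = -17*b^3 + 2*b^2 - 6*b + 9
(5) = 1.49 - 4.88*t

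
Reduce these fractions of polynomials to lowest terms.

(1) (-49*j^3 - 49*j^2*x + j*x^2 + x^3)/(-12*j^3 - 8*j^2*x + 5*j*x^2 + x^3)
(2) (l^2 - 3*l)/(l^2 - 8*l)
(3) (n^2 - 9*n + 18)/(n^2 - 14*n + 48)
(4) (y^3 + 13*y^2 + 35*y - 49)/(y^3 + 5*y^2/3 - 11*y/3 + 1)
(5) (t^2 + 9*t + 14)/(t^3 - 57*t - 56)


(1) = (-49*j^2 + x^2)/(-12*j^2 + 4*j*x + x^2)
(2) = (l - 3)/(l - 8)
(3) = (n - 3)/(n - 8)
(4) = (3*y^2 + 42*y + 147)/(3*y^2 + 8*y - 3)
(5) = (t + 2)/(t^2 - 7*t - 8)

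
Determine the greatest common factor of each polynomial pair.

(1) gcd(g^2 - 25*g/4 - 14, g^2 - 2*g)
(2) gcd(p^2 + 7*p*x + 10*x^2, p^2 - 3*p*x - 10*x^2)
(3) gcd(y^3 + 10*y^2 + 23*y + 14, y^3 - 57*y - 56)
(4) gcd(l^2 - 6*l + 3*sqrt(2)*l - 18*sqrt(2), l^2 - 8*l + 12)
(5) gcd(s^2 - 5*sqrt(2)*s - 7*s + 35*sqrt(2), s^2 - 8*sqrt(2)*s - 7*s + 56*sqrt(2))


(1) = 1
(2) = p + 2*x
(3) = y^2 + 8*y + 7
(4) = gcd((l - 6)*(l + 3*sqrt(2)), (l - 6)*(l - 2)) = l - 6
(5) = s - 7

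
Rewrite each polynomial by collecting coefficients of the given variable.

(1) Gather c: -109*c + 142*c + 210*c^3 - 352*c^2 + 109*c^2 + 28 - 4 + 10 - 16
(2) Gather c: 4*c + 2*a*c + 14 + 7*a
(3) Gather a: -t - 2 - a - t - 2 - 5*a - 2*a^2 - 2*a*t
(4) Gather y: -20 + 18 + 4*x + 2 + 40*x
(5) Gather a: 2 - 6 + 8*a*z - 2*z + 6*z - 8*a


(1) = 210*c^3 - 243*c^2 + 33*c + 18
(2) = 7*a + c*(2*a + 4) + 14
(3) = -2*a^2 + a*(-2*t - 6) - 2*t - 4
(4) = 44*x
(5) = a*(8*z - 8) + 4*z - 4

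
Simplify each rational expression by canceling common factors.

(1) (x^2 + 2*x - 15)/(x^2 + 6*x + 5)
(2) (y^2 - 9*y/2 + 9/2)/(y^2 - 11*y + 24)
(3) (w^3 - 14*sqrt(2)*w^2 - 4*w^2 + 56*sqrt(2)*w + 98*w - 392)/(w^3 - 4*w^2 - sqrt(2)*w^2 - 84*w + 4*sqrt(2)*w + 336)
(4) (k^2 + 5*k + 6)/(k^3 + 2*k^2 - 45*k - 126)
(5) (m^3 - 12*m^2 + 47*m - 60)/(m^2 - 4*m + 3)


(1) = (x - 3)/(x + 1)
(2) = (2*y - 3)/(2*y - 16)
(3) = (w - 7*sqrt(2))/(w + 6*sqrt(2))
(4) = (k + 2)/(k^2 - k - 42)
(5) = (m^2 - 9*m + 20)/(m - 1)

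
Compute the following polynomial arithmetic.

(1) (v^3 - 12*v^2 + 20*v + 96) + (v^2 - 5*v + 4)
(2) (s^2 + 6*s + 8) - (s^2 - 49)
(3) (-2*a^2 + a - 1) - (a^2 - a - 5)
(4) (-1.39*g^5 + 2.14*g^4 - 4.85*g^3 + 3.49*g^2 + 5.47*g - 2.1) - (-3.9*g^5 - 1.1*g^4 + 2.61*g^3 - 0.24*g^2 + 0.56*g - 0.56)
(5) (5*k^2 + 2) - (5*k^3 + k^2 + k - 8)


(1) = v^3 - 11*v^2 + 15*v + 100
(2) = 6*s + 57
(3) = -3*a^2 + 2*a + 4
(4) = 2.51*g^5 + 3.24*g^4 - 7.46*g^3 + 3.73*g^2 + 4.91*g - 1.54
(5) = -5*k^3 + 4*k^2 - k + 10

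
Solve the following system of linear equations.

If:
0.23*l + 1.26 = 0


Then:
l = -5.48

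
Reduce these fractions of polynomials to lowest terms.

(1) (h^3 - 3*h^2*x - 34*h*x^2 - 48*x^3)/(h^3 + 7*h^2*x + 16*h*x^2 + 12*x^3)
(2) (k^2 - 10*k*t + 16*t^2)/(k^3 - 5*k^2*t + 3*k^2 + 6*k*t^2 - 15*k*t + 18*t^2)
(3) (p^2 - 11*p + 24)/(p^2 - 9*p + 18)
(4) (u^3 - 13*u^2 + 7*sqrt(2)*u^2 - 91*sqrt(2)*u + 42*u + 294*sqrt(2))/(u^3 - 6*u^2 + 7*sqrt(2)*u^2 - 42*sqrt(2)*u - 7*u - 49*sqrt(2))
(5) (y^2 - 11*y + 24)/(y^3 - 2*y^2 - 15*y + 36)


(1) = (h - 8*x)/(h + 2*x)
(2) = (-k + 8*t)/(-k^2 + 3*k*t - 3*k + 9*t)
(3) = (p - 8)/(p - 6)
(4) = (u - 6)/(u + 1)
(5) = (y - 8)/(y^2 + y - 12)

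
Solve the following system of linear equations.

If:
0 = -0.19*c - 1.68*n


Then:
c = -8.8421052631579*n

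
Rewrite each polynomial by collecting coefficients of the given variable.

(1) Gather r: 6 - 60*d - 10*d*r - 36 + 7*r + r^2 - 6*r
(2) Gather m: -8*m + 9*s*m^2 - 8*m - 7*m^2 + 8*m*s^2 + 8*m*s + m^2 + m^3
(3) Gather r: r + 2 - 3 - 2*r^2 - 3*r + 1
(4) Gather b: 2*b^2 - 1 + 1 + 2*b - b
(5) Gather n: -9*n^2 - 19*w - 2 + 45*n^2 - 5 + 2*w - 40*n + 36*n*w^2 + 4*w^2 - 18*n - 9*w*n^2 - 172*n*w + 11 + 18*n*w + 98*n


(1) = -60*d + r^2 + r*(1 - 10*d) - 30
(2) = m^3 + m^2*(9*s - 6) + m*(8*s^2 + 8*s - 16)
(3) = -2*r^2 - 2*r
(4) = 2*b^2 + b
(5) = n^2*(36 - 9*w) + n*(36*w^2 - 154*w + 40) + 4*w^2 - 17*w + 4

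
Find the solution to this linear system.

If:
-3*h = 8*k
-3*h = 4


Then:
h = -4/3
k = 1/2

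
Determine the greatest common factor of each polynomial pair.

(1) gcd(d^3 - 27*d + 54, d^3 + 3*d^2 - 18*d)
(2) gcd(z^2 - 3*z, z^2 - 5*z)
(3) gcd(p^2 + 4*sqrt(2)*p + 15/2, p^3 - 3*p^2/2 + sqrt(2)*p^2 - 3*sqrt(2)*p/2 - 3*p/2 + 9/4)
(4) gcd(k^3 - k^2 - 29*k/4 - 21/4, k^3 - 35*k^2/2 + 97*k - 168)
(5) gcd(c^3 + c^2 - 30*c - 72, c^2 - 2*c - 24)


(1) = d^2 + 3*d - 18
(2) = gcd(z*(z - 3), z*(z - 5)) = z
(3) = gcd((p + 3*sqrt(2)/2)*(p + 5*sqrt(2)/2), (p - 3/2)*(p - sqrt(2)/2)*(p + 3*sqrt(2)/2)) = p + 3*sqrt(2)/2
(4) = gcd((k - 7/2)*(k + 1)*(k + 3/2), (k - 8)*(k - 6)*(k - 7/2)) = k - 7/2
(5) = gcd((c - 6)*(c + 3)*(c + 4), (c - 6)*(c + 4)) = c^2 - 2*c - 24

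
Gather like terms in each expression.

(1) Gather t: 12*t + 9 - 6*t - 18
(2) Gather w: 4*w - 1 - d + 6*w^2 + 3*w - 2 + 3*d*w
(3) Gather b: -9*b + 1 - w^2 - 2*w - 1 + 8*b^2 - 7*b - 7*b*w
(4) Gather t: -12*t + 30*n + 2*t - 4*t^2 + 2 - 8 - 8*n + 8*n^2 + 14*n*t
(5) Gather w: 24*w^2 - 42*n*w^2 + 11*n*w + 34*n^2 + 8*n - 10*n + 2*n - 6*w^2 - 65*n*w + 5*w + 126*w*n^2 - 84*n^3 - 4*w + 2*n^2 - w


(1) = 6*t - 9
(2) = -d + 6*w^2 + w*(3*d + 7) - 3
(3) = 8*b^2 + b*(-7*w - 16) - w^2 - 2*w
(4) = 8*n^2 + 22*n - 4*t^2 + t*(14*n - 10) - 6
(5) = -84*n^3 + 36*n^2 + w^2*(18 - 42*n) + w*(126*n^2 - 54*n)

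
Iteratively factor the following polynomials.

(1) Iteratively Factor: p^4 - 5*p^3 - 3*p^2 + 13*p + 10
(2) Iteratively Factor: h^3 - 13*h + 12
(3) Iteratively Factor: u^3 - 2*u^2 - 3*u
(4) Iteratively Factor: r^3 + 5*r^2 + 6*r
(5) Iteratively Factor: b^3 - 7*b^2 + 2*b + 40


(1) = (p - 5)*(p^3 - 3*p - 2) = (p - 5)*(p - 2)*(p^2 + 2*p + 1) = (p - 5)*(p - 2)*(p + 1)*(p + 1)
(2) = (h + 4)*(h^2 - 4*h + 3) = (h - 1)*(h + 4)*(h - 3)
(3) = (u + 1)*(u^2 - 3*u) = u*(u + 1)*(u - 3)
(4) = (r)*(r^2 + 5*r + 6) = r*(r + 3)*(r + 2)
(5) = (b - 5)*(b^2 - 2*b - 8) = (b - 5)*(b - 4)*(b + 2)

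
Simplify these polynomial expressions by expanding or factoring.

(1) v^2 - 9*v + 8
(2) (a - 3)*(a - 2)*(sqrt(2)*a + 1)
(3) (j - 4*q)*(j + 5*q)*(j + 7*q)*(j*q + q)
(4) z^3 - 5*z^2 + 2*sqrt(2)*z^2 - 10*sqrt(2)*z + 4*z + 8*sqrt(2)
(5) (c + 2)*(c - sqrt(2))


(1) = (v - 8)*(v - 1)
(2) = sqrt(2)*a^3 - 5*sqrt(2)*a^2 + a^2 - 5*a + 6*sqrt(2)*a + 6
(3) = j^4*q + 8*j^3*q^2 + j^3*q - 13*j^2*q^3 + 8*j^2*q^2 - 140*j*q^4 - 13*j*q^3 - 140*q^4
(4) = (z - 4)*(z - 1)*(z + 2*sqrt(2))
(5) = c^2 - sqrt(2)*c + 2*c - 2*sqrt(2)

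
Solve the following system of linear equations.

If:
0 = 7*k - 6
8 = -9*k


Then:
No Solution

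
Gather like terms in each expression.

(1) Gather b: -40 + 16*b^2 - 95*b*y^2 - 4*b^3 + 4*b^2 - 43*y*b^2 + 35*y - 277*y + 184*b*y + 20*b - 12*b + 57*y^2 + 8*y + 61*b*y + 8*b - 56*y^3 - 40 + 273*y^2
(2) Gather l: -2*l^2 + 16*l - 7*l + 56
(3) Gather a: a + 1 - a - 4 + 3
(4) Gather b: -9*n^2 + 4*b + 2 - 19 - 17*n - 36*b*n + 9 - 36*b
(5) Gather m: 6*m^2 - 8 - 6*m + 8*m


(1) = -4*b^3 + b^2*(20 - 43*y) + b*(-95*y^2 + 245*y + 16) - 56*y^3 + 330*y^2 - 234*y - 80
(2) = -2*l^2 + 9*l + 56
(3) = 0
(4) = b*(-36*n - 32) - 9*n^2 - 17*n - 8
(5) = 6*m^2 + 2*m - 8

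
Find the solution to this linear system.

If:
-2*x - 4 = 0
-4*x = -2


Then:
No Solution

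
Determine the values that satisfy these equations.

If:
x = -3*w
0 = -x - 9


Then:
w = 3
x = -9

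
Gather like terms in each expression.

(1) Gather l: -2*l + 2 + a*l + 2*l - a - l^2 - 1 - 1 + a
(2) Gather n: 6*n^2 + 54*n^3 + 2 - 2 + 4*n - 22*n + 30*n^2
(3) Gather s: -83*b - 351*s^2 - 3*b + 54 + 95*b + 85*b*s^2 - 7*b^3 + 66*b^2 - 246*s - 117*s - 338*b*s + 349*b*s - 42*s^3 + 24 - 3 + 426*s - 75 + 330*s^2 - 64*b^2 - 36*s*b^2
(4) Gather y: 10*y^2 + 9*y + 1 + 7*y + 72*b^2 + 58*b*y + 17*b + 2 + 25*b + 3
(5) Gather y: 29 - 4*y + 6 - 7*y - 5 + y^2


(1) = a*l - l^2
(2) = 54*n^3 + 36*n^2 - 18*n
(3) = -7*b^3 + 2*b^2 + 9*b - 42*s^3 + s^2*(85*b - 21) + s*(-36*b^2 + 11*b + 63)
(4) = 72*b^2 + 42*b + 10*y^2 + y*(58*b + 16) + 6
(5) = y^2 - 11*y + 30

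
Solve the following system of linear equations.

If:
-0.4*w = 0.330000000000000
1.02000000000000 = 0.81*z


Then:
w = -0.82
z = 1.26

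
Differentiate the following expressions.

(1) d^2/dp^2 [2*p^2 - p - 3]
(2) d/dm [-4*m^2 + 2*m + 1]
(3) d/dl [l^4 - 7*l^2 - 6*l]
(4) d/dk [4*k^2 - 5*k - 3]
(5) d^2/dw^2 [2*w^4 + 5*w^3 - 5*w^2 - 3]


(1) = 4
(2) = 2 - 8*m
(3) = 4*l^3 - 14*l - 6
(4) = 8*k - 5
(5) = 24*w^2 + 30*w - 10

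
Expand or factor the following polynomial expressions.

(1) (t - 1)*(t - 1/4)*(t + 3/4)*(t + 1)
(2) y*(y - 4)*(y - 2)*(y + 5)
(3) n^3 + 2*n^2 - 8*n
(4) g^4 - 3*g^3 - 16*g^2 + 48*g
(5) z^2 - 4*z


(1) = t^4 + t^3/2 - 19*t^2/16 - t/2 + 3/16
(2) = y^4 - y^3 - 22*y^2 + 40*y
(3) = n*(n - 2)*(n + 4)
(4) = g*(g - 4)*(g - 3)*(g + 4)
(5) = z*(z - 4)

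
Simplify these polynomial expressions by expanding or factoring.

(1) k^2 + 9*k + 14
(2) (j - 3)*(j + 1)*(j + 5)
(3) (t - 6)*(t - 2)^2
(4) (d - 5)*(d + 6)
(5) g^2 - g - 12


(1) = (k + 2)*(k + 7)
(2) = j^3 + 3*j^2 - 13*j - 15
(3) = t^3 - 10*t^2 + 28*t - 24
(4) = d^2 + d - 30
(5) = (g - 4)*(g + 3)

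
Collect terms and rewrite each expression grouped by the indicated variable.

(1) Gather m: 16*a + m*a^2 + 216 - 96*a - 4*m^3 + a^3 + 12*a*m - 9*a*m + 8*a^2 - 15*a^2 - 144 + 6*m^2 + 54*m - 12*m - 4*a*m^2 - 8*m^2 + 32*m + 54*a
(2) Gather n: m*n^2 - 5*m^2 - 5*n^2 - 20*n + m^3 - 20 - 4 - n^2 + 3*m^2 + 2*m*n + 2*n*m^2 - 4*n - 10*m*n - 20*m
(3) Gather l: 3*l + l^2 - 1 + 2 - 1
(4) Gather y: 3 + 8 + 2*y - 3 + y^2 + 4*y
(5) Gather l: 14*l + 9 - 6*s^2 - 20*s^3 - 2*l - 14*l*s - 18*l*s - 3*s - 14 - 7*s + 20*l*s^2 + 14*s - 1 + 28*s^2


(1) = a^3 - 7*a^2 - 26*a - 4*m^3 + m^2*(-4*a - 2) + m*(a^2 + 3*a + 74) + 72
(2) = m^3 - 2*m^2 - 20*m + n^2*(m - 6) + n*(2*m^2 - 8*m - 24) - 24
(3) = l^2 + 3*l
(4) = y^2 + 6*y + 8
(5) = l*(20*s^2 - 32*s + 12) - 20*s^3 + 22*s^2 + 4*s - 6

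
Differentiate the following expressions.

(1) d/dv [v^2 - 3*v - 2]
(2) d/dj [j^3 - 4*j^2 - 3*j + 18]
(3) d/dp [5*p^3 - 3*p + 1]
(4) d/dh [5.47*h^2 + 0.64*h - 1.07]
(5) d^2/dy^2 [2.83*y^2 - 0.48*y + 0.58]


(1) = 2*v - 3
(2) = 3*j^2 - 8*j - 3
(3) = 15*p^2 - 3
(4) = 10.94*h + 0.64
(5) = 5.66000000000000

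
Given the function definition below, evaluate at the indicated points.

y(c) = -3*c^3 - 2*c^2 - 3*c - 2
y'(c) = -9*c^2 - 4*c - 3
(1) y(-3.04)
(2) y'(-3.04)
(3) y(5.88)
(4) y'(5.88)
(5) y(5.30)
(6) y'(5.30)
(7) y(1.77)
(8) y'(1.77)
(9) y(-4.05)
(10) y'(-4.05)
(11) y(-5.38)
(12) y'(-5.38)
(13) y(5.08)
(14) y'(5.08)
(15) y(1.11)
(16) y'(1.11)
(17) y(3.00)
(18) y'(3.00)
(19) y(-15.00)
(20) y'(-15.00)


(1) = 72.92
(2) = -74.01
(3) = -698.68
(4) = -337.69
(5) = -520.71
(6) = -277.01
(7) = -30.21
(8) = -38.28
(9) = 176.64
(10) = -134.42
(11) = 423.41
(12) = -241.98
(13) = -462.14
(14) = -255.58
(15) = -11.90
(16) = -18.53
(17) = -110.00
(18) = -96.00
(19) = 9718.00
(20) = -1968.00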